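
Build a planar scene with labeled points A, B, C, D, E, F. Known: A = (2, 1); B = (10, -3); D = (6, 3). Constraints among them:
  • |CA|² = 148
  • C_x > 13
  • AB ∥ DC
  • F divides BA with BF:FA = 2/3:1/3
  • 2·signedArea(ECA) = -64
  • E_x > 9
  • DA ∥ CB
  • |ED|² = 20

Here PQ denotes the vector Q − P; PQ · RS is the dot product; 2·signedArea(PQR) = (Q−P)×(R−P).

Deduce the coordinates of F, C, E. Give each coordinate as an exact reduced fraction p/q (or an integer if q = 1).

1. F_x = 14/3  [F divides BA with BF:FA = 2/3:1/3]
2. F_y = -1/3  [F divides BA with BF:FA = 2/3:1/3]
   → F = (14/3, -1/3)
3. C_x = 14  [DA ∥ CB ∩ AB ∥ DC]
4. C_y = -1  [DA ∥ CB ∩ AB ∥ DC]
   → C = (14, -1)
5. E_x = 10  [line -2·x + -12·y + 80 = 0 ∩ |ED|² = 20]
6. E_y = 5  [line -2·x + -12·y + 80 = 0 ∩ |ED|² = 20]
   → E = (10, 5)

C = (14, -1)
E = (10, 5)
F = (14/3, -1/3)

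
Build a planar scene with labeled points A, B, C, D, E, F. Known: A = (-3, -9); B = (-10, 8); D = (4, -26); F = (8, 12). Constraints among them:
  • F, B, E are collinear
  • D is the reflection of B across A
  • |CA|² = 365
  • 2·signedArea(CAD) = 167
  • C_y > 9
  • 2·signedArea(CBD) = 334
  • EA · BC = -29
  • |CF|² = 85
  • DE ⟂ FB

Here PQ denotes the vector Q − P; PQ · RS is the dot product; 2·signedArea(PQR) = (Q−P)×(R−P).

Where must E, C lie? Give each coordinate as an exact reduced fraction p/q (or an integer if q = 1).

1. E_x = -328/85  [F, B, E are collinear ∩ DE ⟂ FB]
2. E_y = 796/85  [F, B, E are collinear ∩ DE ⟂ FB]
   → E = (-328/85, 796/85)
3. C_x = -1  [2·signedArea(CAD) = 167 ∩ EA · BC = -29]
4. C_y = 10  [2·signedArea(CAD) = 167 ∩ EA · BC = -29]
   → C = (-1, 10)

C = (-1, 10)
E = (-328/85, 796/85)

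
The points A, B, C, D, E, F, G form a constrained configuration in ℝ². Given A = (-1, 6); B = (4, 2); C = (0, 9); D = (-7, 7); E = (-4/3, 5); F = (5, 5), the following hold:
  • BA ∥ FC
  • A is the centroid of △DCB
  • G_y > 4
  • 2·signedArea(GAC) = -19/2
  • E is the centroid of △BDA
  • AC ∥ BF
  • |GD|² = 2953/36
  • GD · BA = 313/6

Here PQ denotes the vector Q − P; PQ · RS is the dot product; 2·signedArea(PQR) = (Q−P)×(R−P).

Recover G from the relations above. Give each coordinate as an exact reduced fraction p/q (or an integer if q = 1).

G = (11/6, 5)

1. G_x = 11/6  [GD · BA = 313/6 ∩ 2·signedArea(GAC) = -19/2]
2. G_y = 5  [GD · BA = 313/6 ∩ 2·signedArea(GAC) = -19/2]
   → G = (11/6, 5)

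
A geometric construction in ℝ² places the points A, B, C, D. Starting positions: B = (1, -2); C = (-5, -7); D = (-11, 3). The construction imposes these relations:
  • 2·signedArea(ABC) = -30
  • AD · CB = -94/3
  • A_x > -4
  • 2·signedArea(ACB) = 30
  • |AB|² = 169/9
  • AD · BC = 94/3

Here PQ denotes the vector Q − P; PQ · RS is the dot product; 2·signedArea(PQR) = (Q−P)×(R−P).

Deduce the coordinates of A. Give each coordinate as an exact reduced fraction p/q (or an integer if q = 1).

A = (-3, -1/3)

1. A_x = -3  [2·signedArea(ACB) = 30 ∩ AD · CB = -94/3]
2. A_y = -1/3  [2·signedArea(ACB) = 30 ∩ AD · CB = -94/3]
   → A = (-3, -1/3)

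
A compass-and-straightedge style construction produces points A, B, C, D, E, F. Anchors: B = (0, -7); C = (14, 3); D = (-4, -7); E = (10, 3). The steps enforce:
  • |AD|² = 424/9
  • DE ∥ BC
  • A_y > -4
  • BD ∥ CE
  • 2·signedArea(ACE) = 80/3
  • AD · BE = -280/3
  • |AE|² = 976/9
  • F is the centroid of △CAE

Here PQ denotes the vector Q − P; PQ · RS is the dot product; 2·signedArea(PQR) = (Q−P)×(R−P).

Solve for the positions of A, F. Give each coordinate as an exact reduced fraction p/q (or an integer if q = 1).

A = (2, -11/3)
F = (26/3, 7/9)

1. A_x = 2  [AD · BE = -280/3 ∩ 2·signedArea(ACE) = 80/3]
2. A_y = -11/3  [AD · BE = -280/3 ∩ 2·signedArea(ACE) = 80/3]
   → A = (2, -11/3)
3. F_x = 26/3  [F is the centroid of △CAE]
4. F_y = 7/9  [F is the centroid of △CAE]
   → F = (26/3, 7/9)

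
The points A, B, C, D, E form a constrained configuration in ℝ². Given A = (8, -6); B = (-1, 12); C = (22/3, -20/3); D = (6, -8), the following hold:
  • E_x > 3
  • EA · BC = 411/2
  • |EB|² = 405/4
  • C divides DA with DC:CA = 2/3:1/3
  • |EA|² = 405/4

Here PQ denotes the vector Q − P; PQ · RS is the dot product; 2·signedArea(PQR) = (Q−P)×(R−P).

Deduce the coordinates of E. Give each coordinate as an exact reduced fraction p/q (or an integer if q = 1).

E = (7/2, 3)

1. E_x = 7/2  [line -25/3·x + 56/3·y + -161/6 = 0 ∩ |EB|² = 405/4]
2. E_y = 3  [line -25/3·x + 56/3·y + -161/6 = 0 ∩ |EB|² = 405/4]
   → E = (7/2, 3)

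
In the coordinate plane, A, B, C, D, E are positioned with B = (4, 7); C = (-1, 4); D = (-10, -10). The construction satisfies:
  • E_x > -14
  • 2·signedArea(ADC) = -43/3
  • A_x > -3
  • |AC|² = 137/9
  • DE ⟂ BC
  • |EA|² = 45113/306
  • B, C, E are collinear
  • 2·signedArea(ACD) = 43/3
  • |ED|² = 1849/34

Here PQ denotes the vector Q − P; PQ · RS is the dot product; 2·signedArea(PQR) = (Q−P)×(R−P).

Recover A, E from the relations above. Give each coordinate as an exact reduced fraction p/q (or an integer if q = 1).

A = (-7/3, 1/3)
E = (-469/34, -125/34)

1. E_x = -469/34  [B, C, E are collinear ∩ DE ⟂ BC]
2. E_y = -125/34  [B, C, E are collinear ∩ DE ⟂ BC]
   → E = (-469/34, -125/34)
3. A_x = -7/3  [line -14·x + 9·y + -107/3 = 0 ∩ |EA|² = 45113/306]
4. A_y = 1/3  [line -14·x + 9·y + -107/3 = 0 ∩ |EA|² = 45113/306]
   → A = (-7/3, 1/3)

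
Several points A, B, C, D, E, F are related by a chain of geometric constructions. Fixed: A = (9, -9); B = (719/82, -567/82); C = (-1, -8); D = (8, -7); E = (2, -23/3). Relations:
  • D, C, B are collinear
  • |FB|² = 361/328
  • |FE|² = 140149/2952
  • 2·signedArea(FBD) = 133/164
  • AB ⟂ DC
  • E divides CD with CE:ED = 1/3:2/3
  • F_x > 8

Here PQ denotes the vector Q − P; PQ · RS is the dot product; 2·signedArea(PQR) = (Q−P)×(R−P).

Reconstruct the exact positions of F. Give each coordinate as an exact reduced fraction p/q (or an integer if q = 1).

F = (1457/164, -1305/164)

1. F_x = 1457/164  [line 7/82·x + -63/82·y + -1127/164 = 0 ∩ |FB|² = 361/328]
2. F_y = -1305/164  [line 7/82·x + -63/82·y + -1127/164 = 0 ∩ |FB|² = 361/328]
   → F = (1457/164, -1305/164)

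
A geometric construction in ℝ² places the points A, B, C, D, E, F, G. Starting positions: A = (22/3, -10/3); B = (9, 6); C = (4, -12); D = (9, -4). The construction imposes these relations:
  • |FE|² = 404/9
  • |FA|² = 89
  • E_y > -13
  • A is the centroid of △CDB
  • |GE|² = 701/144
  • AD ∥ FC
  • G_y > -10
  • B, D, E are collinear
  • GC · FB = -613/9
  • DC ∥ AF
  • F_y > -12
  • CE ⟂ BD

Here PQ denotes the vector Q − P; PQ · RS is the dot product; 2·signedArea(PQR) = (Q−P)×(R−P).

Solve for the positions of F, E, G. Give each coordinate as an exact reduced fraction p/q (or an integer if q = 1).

E = (9, -12)
F = (7/3, -34/3)
G = (103/12, -59/6)

1. F_x = 7/3  [AD ∥ FC ∩ DC ∥ AF]
2. F_y = -34/3  [AD ∥ FC ∩ DC ∥ AF]
   → F = (7/3, -34/3)
3. E_x = 9  [B, D, E are collinear ∩ CE ⟂ BD]
4. E_y = -12  [B, D, E are collinear ∩ CE ⟂ BD]
   → E = (9, -12)
5. G_x = 103/12  [line -20/3·x + -52/3·y + -1019/9 = 0 ∩ |GE|² = 701/144]
6. G_y = -59/6  [line -20/3·x + -52/3·y + -1019/9 = 0 ∩ |GE|² = 701/144]
   → G = (103/12, -59/6)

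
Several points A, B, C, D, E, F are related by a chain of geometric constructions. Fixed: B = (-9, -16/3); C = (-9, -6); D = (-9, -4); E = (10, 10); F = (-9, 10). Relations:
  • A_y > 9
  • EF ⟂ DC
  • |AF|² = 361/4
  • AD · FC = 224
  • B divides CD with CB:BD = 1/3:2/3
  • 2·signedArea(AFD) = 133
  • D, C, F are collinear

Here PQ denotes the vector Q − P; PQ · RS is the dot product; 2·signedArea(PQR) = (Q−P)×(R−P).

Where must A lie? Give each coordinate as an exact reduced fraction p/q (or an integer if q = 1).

A = (1/2, 10)

1. A_x = 1/2  [AD · FC = 224 ∩ 2·signedArea(AFD) = 133]
2. A_y = 10  [AD · FC = 224 ∩ 2·signedArea(AFD) = 133]
   → A = (1/2, 10)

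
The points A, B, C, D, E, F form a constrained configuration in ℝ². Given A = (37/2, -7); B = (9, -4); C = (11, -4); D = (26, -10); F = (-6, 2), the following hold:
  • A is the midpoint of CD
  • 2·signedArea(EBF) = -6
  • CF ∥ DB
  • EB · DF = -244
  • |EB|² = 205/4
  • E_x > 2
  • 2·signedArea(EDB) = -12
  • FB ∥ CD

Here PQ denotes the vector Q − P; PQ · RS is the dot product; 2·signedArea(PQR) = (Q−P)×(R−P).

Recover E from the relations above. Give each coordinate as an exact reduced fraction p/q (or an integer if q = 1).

1. E_x = 5/2  [2·signedArea(EBF) = -6 ∩ EB · DF = -244]
2. E_y = -1  [2·signedArea(EBF) = -6 ∩ EB · DF = -244]
   → E = (5/2, -1)

E = (5/2, -1)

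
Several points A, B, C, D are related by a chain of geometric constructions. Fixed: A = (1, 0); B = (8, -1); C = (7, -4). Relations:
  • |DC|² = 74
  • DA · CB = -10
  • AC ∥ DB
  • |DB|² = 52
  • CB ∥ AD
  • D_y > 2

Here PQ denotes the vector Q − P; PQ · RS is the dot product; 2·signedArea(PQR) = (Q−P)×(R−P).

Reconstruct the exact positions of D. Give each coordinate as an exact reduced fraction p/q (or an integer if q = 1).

D = (2, 3)

1. D_x = 2  [AC ∥ DB ∩ CB ∥ AD]
2. D_y = 3  [AC ∥ DB ∩ CB ∥ AD]
   → D = (2, 3)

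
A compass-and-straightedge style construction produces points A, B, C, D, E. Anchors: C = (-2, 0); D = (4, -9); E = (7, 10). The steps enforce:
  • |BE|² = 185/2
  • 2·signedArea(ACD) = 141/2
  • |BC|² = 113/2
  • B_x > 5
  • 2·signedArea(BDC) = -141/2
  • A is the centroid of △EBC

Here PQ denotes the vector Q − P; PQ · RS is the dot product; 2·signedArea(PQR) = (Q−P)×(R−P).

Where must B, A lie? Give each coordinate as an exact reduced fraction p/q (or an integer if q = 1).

A = (7/2, 7/2)
B = (11/2, 1/2)

1. B_x = 11/2  [line -9·x + -6·y + 105/2 = 0 ∩ |BE|² = 185/2]
2. B_y = 1/2  [line -9·x + -6·y + 105/2 = 0 ∩ |BE|² = 185/2]
   → B = (11/2, 1/2)
3. A_x = 7/2  [A is the centroid of △EBC]
4. A_y = 7/2  [A is the centroid of △EBC]
   → A = (7/2, 7/2)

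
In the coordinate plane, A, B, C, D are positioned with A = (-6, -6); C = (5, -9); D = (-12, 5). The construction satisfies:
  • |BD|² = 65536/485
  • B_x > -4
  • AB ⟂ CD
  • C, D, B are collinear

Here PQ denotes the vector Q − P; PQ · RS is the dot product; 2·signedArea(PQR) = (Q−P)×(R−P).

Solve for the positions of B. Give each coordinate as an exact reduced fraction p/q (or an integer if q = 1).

1. B_x = -1468/485  [C, D, B are collinear ∩ AB ⟂ CD]
2. B_y = -1159/485  [C, D, B are collinear ∩ AB ⟂ CD]
   → B = (-1468/485, -1159/485)

B = (-1468/485, -1159/485)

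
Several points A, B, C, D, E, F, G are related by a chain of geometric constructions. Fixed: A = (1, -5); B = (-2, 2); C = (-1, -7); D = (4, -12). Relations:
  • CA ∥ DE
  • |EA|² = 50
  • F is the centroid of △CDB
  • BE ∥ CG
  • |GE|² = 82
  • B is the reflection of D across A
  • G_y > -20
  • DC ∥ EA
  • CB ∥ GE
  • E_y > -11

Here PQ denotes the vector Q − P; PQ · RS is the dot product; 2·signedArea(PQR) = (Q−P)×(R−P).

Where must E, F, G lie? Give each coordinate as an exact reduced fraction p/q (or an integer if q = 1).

E = (6, -10)
F = (1/3, -17/3)
G = (7, -19)

1. E_x = 6  [DC ∥ EA ∩ CA ∥ DE]
2. E_y = -10  [DC ∥ EA ∩ CA ∥ DE]
   → E = (6, -10)
3. F_x = 1/3  [F is the centroid of △CDB]
4. F_y = -17/3  [F is the centroid of △CDB]
   → F = (1/3, -17/3)
5. G_x = 7  [CB ∥ GE ∩ BE ∥ CG]
6. G_y = -19  [CB ∥ GE ∩ BE ∥ CG]
   → G = (7, -19)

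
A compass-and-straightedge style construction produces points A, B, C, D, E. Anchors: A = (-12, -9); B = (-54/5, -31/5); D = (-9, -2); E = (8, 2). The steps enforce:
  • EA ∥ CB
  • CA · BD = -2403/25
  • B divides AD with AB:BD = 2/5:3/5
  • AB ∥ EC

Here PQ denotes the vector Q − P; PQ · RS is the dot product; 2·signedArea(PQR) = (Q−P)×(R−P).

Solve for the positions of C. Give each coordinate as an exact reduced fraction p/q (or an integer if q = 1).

1. C_x = 46/5  [EA ∥ CB ∩ AB ∥ EC]
2. C_y = 24/5  [EA ∥ CB ∩ AB ∥ EC]
   → C = (46/5, 24/5)

C = (46/5, 24/5)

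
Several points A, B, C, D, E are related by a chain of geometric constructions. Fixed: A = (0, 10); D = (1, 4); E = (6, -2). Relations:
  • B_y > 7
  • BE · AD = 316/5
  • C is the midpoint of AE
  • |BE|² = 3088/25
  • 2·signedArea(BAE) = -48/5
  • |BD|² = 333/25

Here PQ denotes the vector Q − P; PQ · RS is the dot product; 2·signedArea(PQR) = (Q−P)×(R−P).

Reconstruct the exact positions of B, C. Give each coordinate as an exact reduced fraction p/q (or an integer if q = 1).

1. B_x = 2/5  [2·signedArea(BAE) = -48/5 ∩ BE · AD = 316/5]
2. B_y = 38/5  [2·signedArea(BAE) = -48/5 ∩ BE · AD = 316/5]
   → B = (2/5, 38/5)
3. C_x = 3  [C is the midpoint of AE]
4. C_y = 4  [C is the midpoint of AE]
   → C = (3, 4)

B = (2/5, 38/5)
C = (3, 4)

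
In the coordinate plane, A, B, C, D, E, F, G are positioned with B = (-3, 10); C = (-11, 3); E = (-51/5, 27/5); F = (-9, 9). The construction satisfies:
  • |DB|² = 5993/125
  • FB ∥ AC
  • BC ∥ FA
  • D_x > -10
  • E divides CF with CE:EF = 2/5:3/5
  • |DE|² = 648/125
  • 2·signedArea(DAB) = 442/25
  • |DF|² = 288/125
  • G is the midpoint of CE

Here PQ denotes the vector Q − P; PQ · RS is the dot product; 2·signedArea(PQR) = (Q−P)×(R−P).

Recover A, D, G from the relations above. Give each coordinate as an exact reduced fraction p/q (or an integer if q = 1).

A = (-17, 2)
D = (-237/25, 189/25)
G = (-53/5, 21/5)

1. A_x = -17  [FB ∥ AC ∩ BC ∥ FA]
2. A_y = 2  [FB ∥ AC ∩ BC ∥ FA]
   → A = (-17, 2)
3. D_x = -237/25  [line -8·x + 14·y + -4542/25 = 0 ∩ |DE|² = 648/125]
4. D_y = 189/25  [line -8·x + 14·y + -4542/25 = 0 ∩ |DE|² = 648/125]
   → D = (-237/25, 189/25)
5. G_x = -53/5  [G is the midpoint of CE]
6. G_y = 21/5  [G is the midpoint of CE]
   → G = (-53/5, 21/5)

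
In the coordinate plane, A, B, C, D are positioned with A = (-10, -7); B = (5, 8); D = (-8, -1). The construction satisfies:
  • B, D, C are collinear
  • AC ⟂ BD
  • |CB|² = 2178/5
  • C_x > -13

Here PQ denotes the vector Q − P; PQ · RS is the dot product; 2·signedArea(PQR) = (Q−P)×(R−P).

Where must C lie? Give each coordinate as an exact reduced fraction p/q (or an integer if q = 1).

1. C_x = -304/25  [B, D, C are collinear ∩ AC ⟂ BD]
2. C_y = -97/25  [B, D, C are collinear ∩ AC ⟂ BD]
   → C = (-304/25, -97/25)

C = (-304/25, -97/25)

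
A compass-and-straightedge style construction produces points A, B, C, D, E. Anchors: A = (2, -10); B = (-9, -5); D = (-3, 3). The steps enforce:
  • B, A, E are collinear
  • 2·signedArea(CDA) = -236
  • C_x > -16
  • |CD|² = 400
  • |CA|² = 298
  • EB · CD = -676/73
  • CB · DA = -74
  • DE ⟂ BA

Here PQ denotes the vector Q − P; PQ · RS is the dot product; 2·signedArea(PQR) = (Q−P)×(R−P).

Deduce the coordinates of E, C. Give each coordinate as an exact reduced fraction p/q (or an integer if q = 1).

C = (-15, -13)
E = (-514/73, -430/73)

1. E_x = -514/73  [B, A, E are collinear ∩ DE ⟂ BA]
2. E_y = -430/73  [B, A, E are collinear ∩ DE ⟂ BA]
   → E = (-514/73, -430/73)
3. C_x = -15  [CB · DA = -74 ∩ EB · CD = -676/73]
4. C_y = -13  [CB · DA = -74 ∩ EB · CD = -676/73]
   → C = (-15, -13)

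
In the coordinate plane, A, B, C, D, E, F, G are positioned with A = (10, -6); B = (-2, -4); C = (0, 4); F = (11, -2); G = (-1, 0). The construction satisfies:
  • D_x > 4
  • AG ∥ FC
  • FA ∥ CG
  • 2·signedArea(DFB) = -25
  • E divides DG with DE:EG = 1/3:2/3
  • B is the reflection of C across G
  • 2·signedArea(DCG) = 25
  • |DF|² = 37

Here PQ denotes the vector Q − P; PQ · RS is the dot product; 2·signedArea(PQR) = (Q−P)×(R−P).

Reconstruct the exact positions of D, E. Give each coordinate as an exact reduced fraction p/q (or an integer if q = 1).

1. D_x = 5  [2·signedArea(DFB) = -25 ∩ 2·signedArea(DCG) = 25]
2. D_y = -1  [2·signedArea(DFB) = -25 ∩ 2·signedArea(DCG) = 25]
   → D = (5, -1)
3. E_x = 3  [E divides DG with DE:EG = 1/3:2/3]
4. E_y = -2/3  [E divides DG with DE:EG = 1/3:2/3]
   → E = (3, -2/3)

D = (5, -1)
E = (3, -2/3)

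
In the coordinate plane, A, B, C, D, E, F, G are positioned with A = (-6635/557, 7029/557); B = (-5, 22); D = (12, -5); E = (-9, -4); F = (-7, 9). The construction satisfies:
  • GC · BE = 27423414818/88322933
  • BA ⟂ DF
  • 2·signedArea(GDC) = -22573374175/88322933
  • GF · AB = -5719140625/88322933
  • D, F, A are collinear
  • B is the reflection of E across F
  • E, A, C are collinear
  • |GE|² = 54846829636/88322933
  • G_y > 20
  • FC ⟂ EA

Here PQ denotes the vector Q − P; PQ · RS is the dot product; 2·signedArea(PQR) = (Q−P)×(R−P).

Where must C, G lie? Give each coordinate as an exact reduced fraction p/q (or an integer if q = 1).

C = (-984837731/88322933, 730675197/88322933)
G = (-1174769065/88322933, 1814642126/88322933)

1. C_x = -984837731/88322933  [E, A, C are collinear ∩ FC ⟂ EA]
2. C_y = 730675197/88322933  [E, A, C are collinear ∩ FC ⟂ EA]
   → C = (-984837731/88322933, 730675197/88322933)
3. G_x = -1174769065/88322933  [GC · BE = 27423414818/88322933 ∩ GF · AB = -5719140625/88322933]
4. G_y = 1814642126/88322933  [GC · BE = 27423414818/88322933 ∩ GF · AB = -5719140625/88322933]
   → G = (-1174769065/88322933, 1814642126/88322933)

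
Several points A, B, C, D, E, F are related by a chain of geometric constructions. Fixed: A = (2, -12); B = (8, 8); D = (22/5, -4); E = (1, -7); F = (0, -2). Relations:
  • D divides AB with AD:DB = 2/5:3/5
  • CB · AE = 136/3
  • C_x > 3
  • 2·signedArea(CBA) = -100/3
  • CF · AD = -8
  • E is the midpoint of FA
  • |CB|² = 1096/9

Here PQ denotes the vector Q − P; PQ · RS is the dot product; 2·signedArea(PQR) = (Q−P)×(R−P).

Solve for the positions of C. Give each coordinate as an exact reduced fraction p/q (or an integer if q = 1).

C = (10/3, -2)

1. C_x = 10/3  [2·signedArea(CBA) = -100/3 ∩ CB · AE = 136/3]
2. C_y = -2  [2·signedArea(CBA) = -100/3 ∩ CB · AE = 136/3]
   → C = (10/3, -2)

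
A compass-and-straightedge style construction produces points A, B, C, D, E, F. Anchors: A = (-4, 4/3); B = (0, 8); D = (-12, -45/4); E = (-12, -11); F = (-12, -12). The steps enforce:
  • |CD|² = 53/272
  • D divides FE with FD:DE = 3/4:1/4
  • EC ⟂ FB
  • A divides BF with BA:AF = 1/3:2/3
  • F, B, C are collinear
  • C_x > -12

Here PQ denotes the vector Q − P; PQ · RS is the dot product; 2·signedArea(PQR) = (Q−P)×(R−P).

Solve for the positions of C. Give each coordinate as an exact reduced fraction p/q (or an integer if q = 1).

1. C_x = -393/34  [F, B, C are collinear ∩ EC ⟂ FB]
2. C_y = -383/34  [F, B, C are collinear ∩ EC ⟂ FB]
   → C = (-393/34, -383/34)

C = (-393/34, -383/34)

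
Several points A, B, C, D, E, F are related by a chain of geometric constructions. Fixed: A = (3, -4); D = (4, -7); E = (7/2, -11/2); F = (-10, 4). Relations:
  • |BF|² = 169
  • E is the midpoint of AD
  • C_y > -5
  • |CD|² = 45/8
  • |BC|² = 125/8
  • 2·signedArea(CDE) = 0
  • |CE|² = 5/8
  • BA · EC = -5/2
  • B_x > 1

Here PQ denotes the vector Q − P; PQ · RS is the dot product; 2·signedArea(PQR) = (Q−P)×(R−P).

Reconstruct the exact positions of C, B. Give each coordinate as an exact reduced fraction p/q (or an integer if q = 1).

1. C_x = 13/4  [line -3/2·x + -1/2·y + 5/2 = 0 ∩ |CD|² = 45/8]
2. C_y = -19/4  [line -3/2·x + -1/2·y + 5/2 = 0 ∩ |CD|² = 45/8]
   → C = (13/4, -19/4)
3. B_x = 2  [line 1/4·x + -3/4·y + -5/4 = 0 ∩ |BC|² = 125/8]
4. B_y = -1  [line 1/4·x + -3/4·y + -5/4 = 0 ∩ |BC|² = 125/8]
   → B = (2, -1)

B = (2, -1)
C = (13/4, -19/4)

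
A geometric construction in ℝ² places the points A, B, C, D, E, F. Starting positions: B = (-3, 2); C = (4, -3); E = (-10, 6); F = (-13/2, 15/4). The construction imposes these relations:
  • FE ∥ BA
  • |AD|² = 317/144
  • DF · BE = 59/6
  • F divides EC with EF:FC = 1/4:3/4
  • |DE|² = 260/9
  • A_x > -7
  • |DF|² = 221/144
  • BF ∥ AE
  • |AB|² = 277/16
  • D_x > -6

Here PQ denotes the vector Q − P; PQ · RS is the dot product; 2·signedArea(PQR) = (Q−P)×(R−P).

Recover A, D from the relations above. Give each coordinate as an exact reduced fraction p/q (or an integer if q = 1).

A = (-13/2, 17/4)
D = (-16/3, 10/3)

1. A_x = -13/2  [BF ∥ AE ∩ FE ∥ BA]
2. A_y = 17/4  [BF ∥ AE ∩ FE ∥ BA]
   → A = (-13/2, 17/4)
3. D_x = -16/3  [line 7·x + -4·y + 152/3 = 0 ∩ |DE|² = 260/9]
4. D_y = 10/3  [line 7·x + -4·y + 152/3 = 0 ∩ |DE|² = 260/9]
   → D = (-16/3, 10/3)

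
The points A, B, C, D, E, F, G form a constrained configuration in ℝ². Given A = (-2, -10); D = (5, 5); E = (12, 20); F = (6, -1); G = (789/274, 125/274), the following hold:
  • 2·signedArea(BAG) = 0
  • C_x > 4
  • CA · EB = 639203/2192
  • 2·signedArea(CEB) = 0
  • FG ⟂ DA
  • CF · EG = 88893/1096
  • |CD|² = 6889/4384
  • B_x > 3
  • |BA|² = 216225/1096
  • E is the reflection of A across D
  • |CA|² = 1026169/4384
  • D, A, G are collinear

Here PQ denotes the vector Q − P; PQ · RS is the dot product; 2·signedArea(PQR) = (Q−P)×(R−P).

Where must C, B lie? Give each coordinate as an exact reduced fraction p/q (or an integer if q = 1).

1. C_x = 4899/1096  [line 2499/274·x + 5355/274·y + -127449/1096 = 0 ∩ |CA|² = 1026169/4384]
2. C_y = 4235/1096  [line 2499/274·x + 5355/274·y + -127449/1096 = 0 ∩ |CA|² = 1026169/4384]
   → C = (4899/1096, 4235/1096)
3. B_x = 2159/548  [2·signedArea(CEB) = 0 ∩ CA · EB = 639203/2192]
4. B_y = 1495/548  [2·signedArea(CEB) = 0 ∩ CA · EB = 639203/2192]
   → B = (2159/548, 1495/548)

B = (2159/548, 1495/548)
C = (4899/1096, 4235/1096)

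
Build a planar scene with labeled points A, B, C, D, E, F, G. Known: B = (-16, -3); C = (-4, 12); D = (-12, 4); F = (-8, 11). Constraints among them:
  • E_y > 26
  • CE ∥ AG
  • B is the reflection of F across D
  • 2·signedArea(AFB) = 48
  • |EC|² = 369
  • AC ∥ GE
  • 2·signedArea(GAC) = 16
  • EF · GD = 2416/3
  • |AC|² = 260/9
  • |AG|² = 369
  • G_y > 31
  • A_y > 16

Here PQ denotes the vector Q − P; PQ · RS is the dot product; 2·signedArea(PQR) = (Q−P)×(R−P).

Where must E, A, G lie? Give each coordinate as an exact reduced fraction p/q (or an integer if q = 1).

A = (-4/3, 50/3)
E = (8, 27)
G = (32/3, 95/3)

1. A_x = -4/3  [line 14·x + -8·y + 152 = 0 ∩ |AC|² = 260/9]
2. A_y = 50/3  [line 14·x + -8·y + 152 = 0 ∩ |AC|² = 260/9]
   → A = (-4/3, 50/3)
3. G_x = 32/3  [line 14/3·x + -8/3·y + 104/3 = 0 ∩ |AG|² = 369]
4. G_y = 95/3  [line 14/3·x + -8/3·y + 104/3 = 0 ∩ |AG|² = 369]
   → G = (32/3, 95/3)
5. E_x = 8  [EF · GD = 2416/3 ∩ AC ∥ GE]
6. E_y = 27  [EF · GD = 2416/3 ∩ AC ∥ GE]
   → E = (8, 27)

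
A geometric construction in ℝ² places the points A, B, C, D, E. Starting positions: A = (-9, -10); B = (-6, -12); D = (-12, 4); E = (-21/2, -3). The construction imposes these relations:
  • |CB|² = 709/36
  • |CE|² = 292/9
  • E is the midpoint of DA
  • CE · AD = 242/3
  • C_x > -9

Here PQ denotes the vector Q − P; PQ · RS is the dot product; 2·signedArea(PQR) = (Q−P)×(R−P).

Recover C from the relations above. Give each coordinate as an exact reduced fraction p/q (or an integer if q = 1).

1. C_x = -17/2  [line 3·x + -14·y + -547/6 = 0 ∩ |CE|² = 292/9]
2. C_y = -25/3  [line 3·x + -14·y + -547/6 = 0 ∩ |CE|² = 292/9]
   → C = (-17/2, -25/3)

C = (-17/2, -25/3)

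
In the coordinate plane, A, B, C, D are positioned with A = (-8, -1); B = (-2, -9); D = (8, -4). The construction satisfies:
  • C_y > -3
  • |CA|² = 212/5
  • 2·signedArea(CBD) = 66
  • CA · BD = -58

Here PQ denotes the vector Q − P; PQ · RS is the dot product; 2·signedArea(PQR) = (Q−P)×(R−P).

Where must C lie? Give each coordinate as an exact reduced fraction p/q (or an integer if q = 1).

C = (-8/5, -11/5)

1. C_x = -8/5  [2·signedArea(CBD) = 66 ∩ CA · BD = -58]
2. C_y = -11/5  [2·signedArea(CBD) = 66 ∩ CA · BD = -58]
   → C = (-8/5, -11/5)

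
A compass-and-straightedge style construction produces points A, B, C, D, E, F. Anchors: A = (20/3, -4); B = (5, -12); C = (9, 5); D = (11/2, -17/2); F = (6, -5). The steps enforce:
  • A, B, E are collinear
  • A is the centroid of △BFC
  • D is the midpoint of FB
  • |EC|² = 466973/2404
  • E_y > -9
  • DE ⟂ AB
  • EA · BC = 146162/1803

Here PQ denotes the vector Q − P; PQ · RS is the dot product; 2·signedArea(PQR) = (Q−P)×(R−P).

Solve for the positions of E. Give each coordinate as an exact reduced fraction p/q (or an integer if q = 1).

E = (6875/1202, -5136/601)

1. E_x = 6875/1202  [A, B, E are collinear ∩ DE ⟂ AB]
2. E_y = -5136/601  [A, B, E are collinear ∩ DE ⟂ AB]
   → E = (6875/1202, -5136/601)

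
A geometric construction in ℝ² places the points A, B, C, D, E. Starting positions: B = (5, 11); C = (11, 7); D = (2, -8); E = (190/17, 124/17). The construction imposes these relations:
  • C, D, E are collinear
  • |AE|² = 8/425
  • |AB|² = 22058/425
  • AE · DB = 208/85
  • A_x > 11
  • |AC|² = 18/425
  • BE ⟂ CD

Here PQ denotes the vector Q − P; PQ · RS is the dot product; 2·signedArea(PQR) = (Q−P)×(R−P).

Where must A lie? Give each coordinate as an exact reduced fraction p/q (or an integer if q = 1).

A = (944/85, 122/17)

1. A_x = 944/85  [line -3·x + -19·y + 14422/85 = 0 ∩ |AC|² = 18/425]
2. A_y = 122/17  [line -3·x + -19·y + 14422/85 = 0 ∩ |AC|² = 18/425]
   → A = (944/85, 122/17)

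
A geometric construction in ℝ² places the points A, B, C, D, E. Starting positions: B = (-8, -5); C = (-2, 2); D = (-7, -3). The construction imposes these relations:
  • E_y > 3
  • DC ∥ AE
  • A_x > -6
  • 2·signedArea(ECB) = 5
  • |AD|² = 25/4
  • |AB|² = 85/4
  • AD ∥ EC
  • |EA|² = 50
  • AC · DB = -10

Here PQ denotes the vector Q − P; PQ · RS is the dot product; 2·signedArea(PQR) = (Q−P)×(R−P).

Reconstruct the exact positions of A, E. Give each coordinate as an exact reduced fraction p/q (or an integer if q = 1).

1. A_x = -5  [line 1·x + 2·y + 8 = 0 ∩ |AD|² = 25/4]
2. A_y = -3/2  [line 1·x + 2·y + 8 = 0 ∩ |AD|² = 25/4]
   → A = (-5, -3/2)
3. E_x = 0  [AD ∥ EC ∩ DC ∥ AE]
4. E_y = 7/2  [AD ∥ EC ∩ DC ∥ AE]
   → E = (0, 7/2)

A = (-5, -3/2)
E = (0, 7/2)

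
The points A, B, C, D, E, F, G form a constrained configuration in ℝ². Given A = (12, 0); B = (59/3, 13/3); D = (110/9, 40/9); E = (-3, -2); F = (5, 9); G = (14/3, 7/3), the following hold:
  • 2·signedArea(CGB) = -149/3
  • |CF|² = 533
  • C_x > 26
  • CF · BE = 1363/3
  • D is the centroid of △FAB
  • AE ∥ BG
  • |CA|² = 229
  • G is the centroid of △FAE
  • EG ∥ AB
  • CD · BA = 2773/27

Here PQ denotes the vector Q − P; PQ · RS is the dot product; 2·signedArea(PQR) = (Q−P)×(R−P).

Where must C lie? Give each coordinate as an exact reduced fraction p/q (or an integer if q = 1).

C = (27, 2)

1. C_x = 27  [CF · BE = 1363/3 ∩ CD · BA = 2773/27]
2. C_y = 2  [CF · BE = 1363/3 ∩ CD · BA = 2773/27]
   → C = (27, 2)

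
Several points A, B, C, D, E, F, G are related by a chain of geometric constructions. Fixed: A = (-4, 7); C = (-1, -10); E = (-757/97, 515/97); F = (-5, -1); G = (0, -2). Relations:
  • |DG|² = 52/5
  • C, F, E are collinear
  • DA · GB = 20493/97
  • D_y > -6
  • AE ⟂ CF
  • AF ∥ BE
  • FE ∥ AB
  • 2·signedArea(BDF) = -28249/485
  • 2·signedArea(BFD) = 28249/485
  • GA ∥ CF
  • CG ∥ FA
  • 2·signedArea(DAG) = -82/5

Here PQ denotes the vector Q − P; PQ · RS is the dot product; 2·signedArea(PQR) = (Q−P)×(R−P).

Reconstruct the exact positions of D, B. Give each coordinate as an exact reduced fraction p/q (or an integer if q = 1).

B = (-660/97, 1291/97)
D = (-2/5, -26/5)

1. B_x = -660/97  [AF ∥ BE ∩ FE ∥ AB]
2. B_y = 1291/97  [AF ∥ BE ∩ FE ∥ AB]
   → B = (-660/97, 1291/97)
3. D_x = -2/5  [DA · GB = 20493/97 ∩ 2·signedArea(BDF) = -28249/485]
4. D_y = -26/5  [DA · GB = 20493/97 ∩ 2·signedArea(BDF) = -28249/485]
   → D = (-2/5, -26/5)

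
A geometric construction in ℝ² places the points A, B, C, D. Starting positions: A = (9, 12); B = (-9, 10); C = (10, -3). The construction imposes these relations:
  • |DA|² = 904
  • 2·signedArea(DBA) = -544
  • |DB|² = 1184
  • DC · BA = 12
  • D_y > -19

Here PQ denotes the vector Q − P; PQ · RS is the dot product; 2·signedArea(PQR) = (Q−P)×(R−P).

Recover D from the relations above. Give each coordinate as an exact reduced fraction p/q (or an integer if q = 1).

D = (11, -18)

1. D_x = 11  [2·signedArea(DBA) = -544 ∩ DC · BA = 12]
2. D_y = -18  [2·signedArea(DBA) = -544 ∩ DC · BA = 12]
   → D = (11, -18)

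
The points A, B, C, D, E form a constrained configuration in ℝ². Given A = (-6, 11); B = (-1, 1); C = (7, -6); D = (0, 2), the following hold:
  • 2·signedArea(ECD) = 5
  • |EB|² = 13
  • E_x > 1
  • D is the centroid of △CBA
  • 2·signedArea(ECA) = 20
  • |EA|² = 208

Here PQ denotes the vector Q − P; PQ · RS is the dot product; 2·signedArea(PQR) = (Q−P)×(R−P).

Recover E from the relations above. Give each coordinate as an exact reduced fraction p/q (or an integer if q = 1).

1. E_x = 2  [2·signedArea(ECD) = 5 ∩ 2·signedArea(ECA) = 20]
2. E_y = -1  [2·signedArea(ECD) = 5 ∩ 2·signedArea(ECA) = 20]
   → E = (2, -1)

E = (2, -1)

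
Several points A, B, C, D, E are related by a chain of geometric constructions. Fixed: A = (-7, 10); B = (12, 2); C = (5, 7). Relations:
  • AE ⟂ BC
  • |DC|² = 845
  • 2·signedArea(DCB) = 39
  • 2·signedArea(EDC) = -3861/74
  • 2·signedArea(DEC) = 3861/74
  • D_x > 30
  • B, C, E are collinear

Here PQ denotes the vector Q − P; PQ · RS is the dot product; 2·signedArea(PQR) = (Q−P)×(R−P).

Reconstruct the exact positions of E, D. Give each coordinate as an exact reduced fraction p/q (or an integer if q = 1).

1. E_x = -323/74  [B, C, E are collinear ∩ AE ⟂ BC]
2. E_y = 1013/74  [B, C, E are collinear ∩ AE ⟂ BC]
   → E = (-323/74, 1013/74)
3. D_x = 31  [line 495/74·x + 693/74·y + -11187/74 = 0 ∩ |DC|² = 845]
4. D_y = -6  [line 495/74·x + 693/74·y + -11187/74 = 0 ∩ |DC|² = 845]
   → D = (31, -6)

D = (31, -6)
E = (-323/74, 1013/74)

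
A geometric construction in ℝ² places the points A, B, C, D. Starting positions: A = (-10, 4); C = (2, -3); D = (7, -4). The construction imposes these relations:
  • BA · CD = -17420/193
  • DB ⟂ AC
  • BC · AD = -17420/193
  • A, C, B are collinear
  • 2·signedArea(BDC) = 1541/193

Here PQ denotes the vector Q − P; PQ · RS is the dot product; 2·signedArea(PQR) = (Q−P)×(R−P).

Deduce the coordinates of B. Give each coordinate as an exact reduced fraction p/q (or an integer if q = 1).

B = (1190/193, -1048/193)

1. B_x = 1190/193  [A, C, B are collinear ∩ DB ⟂ AC]
2. B_y = -1048/193  [A, C, B are collinear ∩ DB ⟂ AC]
   → B = (1190/193, -1048/193)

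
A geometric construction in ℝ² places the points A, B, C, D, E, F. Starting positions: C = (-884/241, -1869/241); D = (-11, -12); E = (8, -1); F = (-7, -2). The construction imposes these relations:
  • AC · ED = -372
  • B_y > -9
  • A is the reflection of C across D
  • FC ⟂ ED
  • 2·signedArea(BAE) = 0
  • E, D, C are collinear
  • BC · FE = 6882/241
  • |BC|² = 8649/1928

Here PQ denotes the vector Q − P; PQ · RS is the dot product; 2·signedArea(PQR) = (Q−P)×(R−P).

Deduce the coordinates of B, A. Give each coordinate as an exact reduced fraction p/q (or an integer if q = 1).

1. A_x = -4418/241  [A is the reflection of C across D]
2. A_y = -3915/241  [A is the reflection of C across D]
   → A = (-4418/241, -3915/241)
3. B_x = -5303/964  [2·signedArea(BAE) = 0 ∩ BC · FE = 6882/241]
4. B_y = -8499/964  [2·signedArea(BAE) = 0 ∩ BC · FE = 6882/241]
   → B = (-5303/964, -8499/964)

A = (-4418/241, -3915/241)
B = (-5303/964, -8499/964)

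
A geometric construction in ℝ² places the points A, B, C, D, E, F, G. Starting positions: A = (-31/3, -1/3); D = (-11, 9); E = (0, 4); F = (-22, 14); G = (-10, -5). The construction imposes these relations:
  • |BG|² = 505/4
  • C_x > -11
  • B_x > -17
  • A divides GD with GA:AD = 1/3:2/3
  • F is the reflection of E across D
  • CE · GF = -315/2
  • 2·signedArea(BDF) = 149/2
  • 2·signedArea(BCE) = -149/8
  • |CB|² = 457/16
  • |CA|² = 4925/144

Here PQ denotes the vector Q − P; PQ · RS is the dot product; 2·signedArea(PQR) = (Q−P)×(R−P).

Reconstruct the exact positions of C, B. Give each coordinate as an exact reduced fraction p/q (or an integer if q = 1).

B = (-16, 9/2)
C = (-43/4, 11/2)

1. C_x = -43/4  [line 12·x + -19·y + 467/2 = 0 ∩ |CA|² = 4925/144]
2. C_y = 11/2  [line 12·x + -19·y + 467/2 = 0 ∩ |CA|² = 4925/144]
   → C = (-43/4, 11/2)
3. B_x = -16  [2·signedArea(BDF) = 149/2 ∩ 2·signedArea(BCE) = -149/8]
4. B_y = 9/2  [2·signedArea(BDF) = 149/2 ∩ 2·signedArea(BCE) = -149/8]
   → B = (-16, 9/2)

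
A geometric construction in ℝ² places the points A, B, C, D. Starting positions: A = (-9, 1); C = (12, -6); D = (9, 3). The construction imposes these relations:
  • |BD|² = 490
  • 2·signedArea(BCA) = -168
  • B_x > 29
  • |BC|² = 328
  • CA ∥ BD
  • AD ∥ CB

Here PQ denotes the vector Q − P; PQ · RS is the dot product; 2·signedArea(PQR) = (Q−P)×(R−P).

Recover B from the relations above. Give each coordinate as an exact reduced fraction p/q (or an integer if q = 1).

1. B_x = 30  [CA ∥ BD ∩ AD ∥ CB]
2. B_y = -4  [CA ∥ BD ∩ AD ∥ CB]
   → B = (30, -4)

B = (30, -4)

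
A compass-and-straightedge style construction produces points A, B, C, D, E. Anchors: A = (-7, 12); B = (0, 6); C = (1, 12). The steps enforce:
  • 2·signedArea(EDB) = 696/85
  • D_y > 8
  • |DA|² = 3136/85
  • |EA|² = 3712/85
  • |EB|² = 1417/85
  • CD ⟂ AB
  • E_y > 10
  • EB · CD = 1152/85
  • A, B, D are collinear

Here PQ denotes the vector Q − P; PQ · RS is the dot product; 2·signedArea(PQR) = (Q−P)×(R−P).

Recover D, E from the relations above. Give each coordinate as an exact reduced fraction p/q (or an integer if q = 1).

D = (-203/85, 684/85)
E = (-59/85, 852/85)

1. D_x = -203/85  [A, B, D are collinear ∩ CD ⟂ AB]
2. D_y = 684/85  [A, B, D are collinear ∩ CD ⟂ AB]
   → D = (-203/85, 684/85)
3. E_x = -59/85  [line 174/85·x + 203/85·y + -1914/85 = 0 ∩ |EB|² = 1417/85]
4. E_y = 852/85  [line 174/85·x + 203/85·y + -1914/85 = 0 ∩ |EB|² = 1417/85]
   → E = (-59/85, 852/85)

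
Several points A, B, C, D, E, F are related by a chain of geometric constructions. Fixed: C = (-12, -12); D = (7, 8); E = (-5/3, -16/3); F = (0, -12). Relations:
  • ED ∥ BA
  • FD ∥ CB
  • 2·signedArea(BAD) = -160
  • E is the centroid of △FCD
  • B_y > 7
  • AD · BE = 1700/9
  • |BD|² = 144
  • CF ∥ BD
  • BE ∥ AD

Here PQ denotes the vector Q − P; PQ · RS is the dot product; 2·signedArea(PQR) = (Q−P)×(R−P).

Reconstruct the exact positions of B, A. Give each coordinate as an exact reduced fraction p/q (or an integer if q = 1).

1. B_x = -5  [CF ∥ BD ∩ FD ∥ CB]
2. B_y = 8  [CF ∥ BD ∩ FD ∥ CB]
   → B = (-5, 8)
3. A_x = 11/3  [BE ∥ AD ∩ ED ∥ BA]
4. A_y = 64/3  [BE ∥ AD ∩ ED ∥ BA]
   → A = (11/3, 64/3)

A = (11/3, 64/3)
B = (-5, 8)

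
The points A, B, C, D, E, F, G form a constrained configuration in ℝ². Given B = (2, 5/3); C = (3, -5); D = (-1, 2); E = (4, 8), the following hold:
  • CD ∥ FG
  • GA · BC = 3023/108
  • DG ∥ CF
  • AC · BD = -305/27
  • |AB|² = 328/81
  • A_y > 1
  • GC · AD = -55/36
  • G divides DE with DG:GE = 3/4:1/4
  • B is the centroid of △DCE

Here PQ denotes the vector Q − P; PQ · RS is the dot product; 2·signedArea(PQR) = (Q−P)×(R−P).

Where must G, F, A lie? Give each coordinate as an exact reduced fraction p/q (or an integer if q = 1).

A = (0, 17/9)
F = (27/4, -1/2)
G = (11/4, 13/2)

1. G_x = 11/4  [G divides DE with DG:GE = 3/4:1/4]
2. G_y = 13/2  [G divides DE with DG:GE = 3/4:1/4]
   → G = (11/4, 13/2)
3. F_x = 27/4  [CD ∥ FG ∩ DG ∥ CF]
4. F_y = -1/2  [CD ∥ FG ∩ DG ∥ CF]
   → F = (27/4, -1/2)
5. A_x = 0  [AC · BD = -305/27 ∩ GC · AD = -55/36]
6. A_y = 17/9  [AC · BD = -305/27 ∩ GC · AD = -55/36]
   → A = (0, 17/9)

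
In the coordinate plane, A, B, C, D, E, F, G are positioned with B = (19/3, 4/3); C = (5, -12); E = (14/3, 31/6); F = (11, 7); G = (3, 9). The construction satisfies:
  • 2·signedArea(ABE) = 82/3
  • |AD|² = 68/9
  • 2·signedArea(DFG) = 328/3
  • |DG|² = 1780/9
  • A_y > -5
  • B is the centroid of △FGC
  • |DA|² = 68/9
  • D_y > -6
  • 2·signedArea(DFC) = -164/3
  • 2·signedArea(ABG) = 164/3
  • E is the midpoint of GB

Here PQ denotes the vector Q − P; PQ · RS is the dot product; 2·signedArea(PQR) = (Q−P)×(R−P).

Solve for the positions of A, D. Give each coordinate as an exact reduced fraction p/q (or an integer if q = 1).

A = (5/3, -13/3)
D = (13/3, -5)

1. D_x = 13/3  [2·signedArea(DFC) = -164/3 ∩ 2·signedArea(DFG) = 328/3]
2. D_y = -5  [2·signedArea(DFC) = -164/3 ∩ 2·signedArea(DFG) = 328/3]
   → D = (13/3, -5)
3. A_x = 5/3  [line -23/3·x + -10/3·y + -5/3 = 0 ∩ |AD|² = 68/9]
4. A_y = -13/3  [line -23/3·x + -10/3·y + -5/3 = 0 ∩ |AD|² = 68/9]
   → A = (5/3, -13/3)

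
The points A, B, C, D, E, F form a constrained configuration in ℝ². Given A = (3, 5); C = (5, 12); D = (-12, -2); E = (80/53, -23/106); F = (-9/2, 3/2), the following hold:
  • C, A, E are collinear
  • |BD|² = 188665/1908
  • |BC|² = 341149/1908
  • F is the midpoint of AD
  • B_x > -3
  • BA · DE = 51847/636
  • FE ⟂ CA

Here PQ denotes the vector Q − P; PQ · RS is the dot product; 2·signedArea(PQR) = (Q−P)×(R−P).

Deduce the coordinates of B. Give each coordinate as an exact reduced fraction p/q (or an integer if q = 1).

1. B_x = -397/159  [line -716/53·x + -189/106·y + -20401/636 = 0 ∩ |BC|² = 341149/1908]
2. B_y = 295/318  [line -716/53·x + -189/106·y + -20401/636 = 0 ∩ |BC|² = 341149/1908]
   → B = (-397/159, 295/318)

B = (-397/159, 295/318)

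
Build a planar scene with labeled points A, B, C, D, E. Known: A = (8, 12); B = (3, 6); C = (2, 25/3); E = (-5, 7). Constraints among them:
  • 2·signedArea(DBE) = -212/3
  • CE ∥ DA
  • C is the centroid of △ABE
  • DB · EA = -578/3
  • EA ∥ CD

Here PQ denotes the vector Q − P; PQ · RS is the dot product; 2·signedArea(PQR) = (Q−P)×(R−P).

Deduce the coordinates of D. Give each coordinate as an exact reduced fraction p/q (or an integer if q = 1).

1. D_x = 15  [CE ∥ DA ∩ EA ∥ CD]
2. D_y = 40/3  [CE ∥ DA ∩ EA ∥ CD]
   → D = (15, 40/3)

D = (15, 40/3)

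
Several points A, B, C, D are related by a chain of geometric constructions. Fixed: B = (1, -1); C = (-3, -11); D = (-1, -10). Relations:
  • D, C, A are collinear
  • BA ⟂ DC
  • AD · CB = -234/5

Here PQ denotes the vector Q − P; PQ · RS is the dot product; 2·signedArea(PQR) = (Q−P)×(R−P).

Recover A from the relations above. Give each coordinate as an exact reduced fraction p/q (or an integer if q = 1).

1. A_x = 21/5  [D, C, A are collinear ∩ BA ⟂ DC]
2. A_y = -37/5  [D, C, A are collinear ∩ BA ⟂ DC]
   → A = (21/5, -37/5)

A = (21/5, -37/5)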